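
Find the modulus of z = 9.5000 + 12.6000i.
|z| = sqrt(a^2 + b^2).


|z| = sqrt(9.5^2 + 12.6^2) = sqrt(90.25 + 158.76) = sqrt(249.01) = 15.7801

|z| = 15.7801


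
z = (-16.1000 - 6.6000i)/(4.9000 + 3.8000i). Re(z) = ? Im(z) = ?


Multiply by conjugate: (-16.1000 - 6.6000i)(4.9000 - 3.8000i) / (4.9^2 + 3.8^2)
Numerator real = -16.1*4.9 - (6.6)*3.8 = -103.97
Numerator imag = -6.6*4.9 - (-16.1)*3.8 = 28.84
Denominator = 38.45
Re(z) = -103.97/38.45 = -2.7040
Im(z) = 28.84/38.45 = 0.7501

Re(z) = -2.7040, Im(z) = 0.7501


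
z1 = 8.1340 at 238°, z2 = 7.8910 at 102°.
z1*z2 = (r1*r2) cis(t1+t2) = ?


r = 8.1340 * 7.8910 = 64.1854
theta = 238° + 102° = 340° = 340° (mod 360)

64.1854 cis(340°)


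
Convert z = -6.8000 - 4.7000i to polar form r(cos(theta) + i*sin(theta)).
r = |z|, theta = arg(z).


r = sqrt(46.24+22.09) = sqrt(68.33) = 8.2662
theta = atan2(-4.7, -6.8) = -145.3487 degrees

r = 8.2662, theta = -145.3487 degrees


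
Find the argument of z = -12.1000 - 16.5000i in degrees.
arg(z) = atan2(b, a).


Re = -12.1, Im = -16.5
arg = atan2(-16.5, -12.1) = -126.2538 degrees

arg(z) = -126.2538 degrees


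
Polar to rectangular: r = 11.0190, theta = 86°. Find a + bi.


a = 11.0190*cos(86°) = 11.0190*0.069756 = 0.7686
b = 11.0190*sin(86°) = 11.0190*0.997564 = 10.9922

0.7686 + 10.9922i


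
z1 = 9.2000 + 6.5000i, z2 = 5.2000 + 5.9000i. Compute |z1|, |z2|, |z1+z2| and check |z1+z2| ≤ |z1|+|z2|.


|z1| = sqrt(9.2^2 + 6.5^2) = sqrt(126.89) = 11.2645
|z2| = sqrt(5.2^2 + 5.9^2) = sqrt(61.85) = 7.8645
z1+z2 = 14.4000 + 12.4000i
|z1+z2| = sqrt(361.12) = 19.0032
|z1|+|z2| = 11.2645 + 7.8645 = 19.1290

|z1+z2| = 19.0032 ≤ |z1|+|z2| = 19.1290 (verified)


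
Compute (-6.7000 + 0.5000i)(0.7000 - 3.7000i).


Real = -6.7*0.7 - 0.5*(-3.7) = -4.69 - (-1.85) = -2.84
Imag = -6.7*(-3.7) + 0.7*0.5 = 24.79 + 0.35 = 25.14

-2.8400 + 25.1400i


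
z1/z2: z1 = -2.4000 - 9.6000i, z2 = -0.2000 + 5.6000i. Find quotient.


Conjugate of z2 = -0.2000 - 5.6000i
Numerator: (-2.4000 - 9.6000i)(-0.2000 - 5.6000i) = -53.2800 + 15.3600i
Denominator: (-0.2)^2 + 5.6^2 = 31.4
Result = (-53.2800 + 15.3600i)/31.4

-1.6968 + 0.4892i


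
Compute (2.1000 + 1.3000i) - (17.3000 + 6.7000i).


Real: 2.1 - 17.3 = -15.2
Imag: 1.3 - 6.7 = -5.4

-15.2000 - 5.4000i


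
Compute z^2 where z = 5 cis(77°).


r^2 = 5^2 = 25
n*theta = 2*77° = 154° = 154° (mod 360)
a = 25*cos(154°) = -22.4699
b = 25*sin(154°) = 10.9593

25 cis(154°) = -22.4699 + 10.9593i


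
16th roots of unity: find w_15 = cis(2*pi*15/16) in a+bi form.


Angle = 360*15/16 = 337.5°
a = cos(337.5°) = 0.9239
b = sin(337.5°) = -0.3827

0.9239 - 0.3827i


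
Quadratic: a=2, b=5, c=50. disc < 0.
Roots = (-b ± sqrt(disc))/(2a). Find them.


disc = 5^2 - 4*2*50 = 25 - 400 = -375
sqrt(|disc|) = sqrt(375) = 19.3649
Real part = -5/(2*2) = -1.2500
Imag part = 19.3649/(2*2) = 4.8412

-1.2500 ± 4.8412i


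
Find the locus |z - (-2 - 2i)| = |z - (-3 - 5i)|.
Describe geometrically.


Equal distances means the locus is the perpendicular bisector of z1 and z2.
Midpoint = ((-2+(-3))/2, (-2+(-5))/2) = (-2.5000, -3.5000)

Perpendicular bisector through (-2.5000, -3.5000)


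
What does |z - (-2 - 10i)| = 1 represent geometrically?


|z - z0| = r is a circle with center z0 and radius r.
Center = (-2, -10), radius = 1

Circle with center (-2, -10) and radius 1


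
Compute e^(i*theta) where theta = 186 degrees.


cos(186°) = -0.9945
sin(186°) = -0.1045

e^(i*186°) = -0.9945 - 0.1045i


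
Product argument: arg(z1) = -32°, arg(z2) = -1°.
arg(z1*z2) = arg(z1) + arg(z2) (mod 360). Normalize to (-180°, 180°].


arg(z1*z2) = -32° - 1° = -33°
Normalized to (-180°, 180°]: -33°

-33°


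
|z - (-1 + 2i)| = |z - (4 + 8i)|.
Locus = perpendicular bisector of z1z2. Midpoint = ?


Equal distances means the locus is the perpendicular bisector of z1 and z2.
Midpoint = ((-1+4)/2, (2+8)/2) = (1.5000, 5.0000)

Perpendicular bisector through (1.5000, 5.0000)


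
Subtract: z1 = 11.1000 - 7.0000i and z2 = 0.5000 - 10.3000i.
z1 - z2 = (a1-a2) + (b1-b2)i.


Real: 11.1 - 0.5 = 10.6
Imag: -7 + 10.3 = 3.3

10.6000 + 3.3000i


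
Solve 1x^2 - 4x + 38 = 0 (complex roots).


disc = (-4)^2 - 4*1*38 = 16 - 152 = -136
sqrt(|disc|) = sqrt(136) = 11.6619
Real part = 4/(2*1) = 2.0000
Imag part = 11.6619/(2*1) = 5.8310

2.0000 ± 5.8310i


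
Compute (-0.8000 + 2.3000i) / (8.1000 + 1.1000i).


Conjugate of z2 = 8.1000 - 1.1000i
Numerator: (-0.8000 + 2.3000i)(8.1000 - 1.1000i) = -3.9500 + 19.5100i
Denominator: 8.1^2 + 1.1^2 = 66.82
Result = (-3.9500 + 19.5100i)/66.82

-0.0591 + 0.2920i


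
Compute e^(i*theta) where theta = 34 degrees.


cos(34°) = 0.8290
sin(34°) = 0.5592

e^(i*34°) = 0.8290 + 0.5592i


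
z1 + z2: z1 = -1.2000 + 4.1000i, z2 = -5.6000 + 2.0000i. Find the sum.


Real: -1.2 - 5.6 = -6.8
Imag: 4.1 + 2 = 6.1

-6.8000 + 6.1000i


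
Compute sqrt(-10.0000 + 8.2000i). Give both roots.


|z| = sqrt(100+67.24) = 12.9321
sqrt((|z|+a)/2) = sqrt((12.9321+(-10))/2) = sqrt(1.4661) = 1.2108
sqrt((|z|-a)/2) = sqrt((12.9321-(-10))/2) = sqrt(11.4661) = 3.3862

±(1.2108 + 3.3862i) i.e. 1.2108 + 3.3862i and -1.2108 - 3.3862i


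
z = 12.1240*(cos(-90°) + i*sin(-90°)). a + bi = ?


a = 12.1240*cos(-90°) = 12.1240*0 = 0
b = 12.1240*sin(-90°) = 12.1240*(-1) = -12.1240

0 - 12.1240i


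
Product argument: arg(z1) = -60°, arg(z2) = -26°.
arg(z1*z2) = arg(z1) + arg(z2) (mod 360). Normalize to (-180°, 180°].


arg(z1*z2) = -60° - 26° = -86°
Normalized to (-180°, 180°]: -86°

-86°


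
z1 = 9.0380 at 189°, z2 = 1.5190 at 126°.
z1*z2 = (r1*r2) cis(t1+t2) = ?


r = 9.0380 * 1.5190 = 13.7287
theta = 189° + 126° = 315° = 315° (mod 360)

13.7287 cis(315°)


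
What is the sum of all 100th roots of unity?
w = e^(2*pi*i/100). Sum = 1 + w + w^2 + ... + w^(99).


The sum of all 100th roots of unity is 0.
Geometric series: (1 - w^100)/(1 - w) = (1-1)/(1-w) = 0 since w^100 = 1, w ≠ 1.
Alternatively: coefficient of z^99 in z^100 - 1 is 0.

0


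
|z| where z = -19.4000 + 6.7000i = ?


|z| = sqrt((-19.4)^2 + 6.7^2) = sqrt(376.36 + 44.89) = sqrt(421.25) = 20.5244

|z| = 20.5244


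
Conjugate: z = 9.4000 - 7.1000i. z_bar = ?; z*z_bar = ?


z_bar = 9.4000 + 7.1000i
z*z_bar = 9.4^2 + (-7.1)^2 = 88.36 + 50.41 = 138.77

z_bar = 9.4000 + 7.1000i, z*z_bar = 138.77


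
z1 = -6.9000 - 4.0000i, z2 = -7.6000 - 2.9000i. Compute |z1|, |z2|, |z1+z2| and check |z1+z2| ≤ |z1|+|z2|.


|z1| = sqrt((-6.9)^2 + (-4)^2) = sqrt(63.61) = 7.9756
|z2| = sqrt((-7.6)^2 + (-2.9)^2) = sqrt(66.17) = 8.1345
z1+z2 = -14.5000 - 6.9000i
|z1+z2| = sqrt(257.86) = 16.0580
|z1|+|z2| = 7.9756 + 8.1345 = 16.1101

|z1+z2| = 16.0580 ≤ |z1|+|z2| = 16.1101 (verified)


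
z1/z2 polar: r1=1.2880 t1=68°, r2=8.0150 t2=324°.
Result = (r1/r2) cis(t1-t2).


r = 1.2880 / 8.0150 = 0.1607
theta = 68° - 324° = -256° = 104° (mod 360)

0.1607 cis(104°)


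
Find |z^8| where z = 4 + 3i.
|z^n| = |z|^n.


|z| = sqrt(16+9) = sqrt(25) = 5
|z^8| = |z|^8 = 5^8 = 390625

|z^8| = 390625


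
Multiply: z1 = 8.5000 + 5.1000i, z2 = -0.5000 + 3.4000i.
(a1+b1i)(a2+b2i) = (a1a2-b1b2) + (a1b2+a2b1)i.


Real = 8.5*(-0.5) - 5.1*3.4 = -4.25 - 17.34 = -21.59
Imag = 8.5*3.4 - (0.5)*5.1 = 28.9 - (2.55) = 26.35

-21.5900 + 26.3500i


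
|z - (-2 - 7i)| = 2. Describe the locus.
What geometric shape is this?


|z - z0| = r is a circle with center z0 and radius r.
Center = (-2, -7), radius = 2

Circle with center (-2, -7) and radius 2


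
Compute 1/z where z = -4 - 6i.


|z|^2 = 16+36 = 52
1/z = (-4 + 6i)/52

1/z = -0.0769 + 0.1154i


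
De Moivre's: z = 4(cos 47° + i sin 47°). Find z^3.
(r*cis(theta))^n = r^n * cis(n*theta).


r^3 = 4^3 = 64
n*theta = 3*47° = 141° = 141° (mod 360)
a = 64*cos(141°) = -49.7373
b = 64*sin(141°) = 40.2765

64 cis(141°) = -49.7373 + 40.2765i


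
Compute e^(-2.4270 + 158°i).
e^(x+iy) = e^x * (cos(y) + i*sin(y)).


e^-2.4270 = 0.0883
cos(158°) = -0.9272
sin(158°) = 0.3746
Real = 0.0883*(-0.9272) = -0.0819
Imag = 0.0883*0.3746 = 0.0331

-0.0819 + 0.0331i


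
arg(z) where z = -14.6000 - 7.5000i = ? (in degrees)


Re = -14.6, Im = -7.5
arg = atan2(-7.5, -14.6) = -152.8105 degrees

arg(z) = -152.8105 degrees


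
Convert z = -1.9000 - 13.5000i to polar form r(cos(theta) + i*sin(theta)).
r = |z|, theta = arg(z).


r = sqrt(3.61+182.25) = sqrt(185.86) = 13.6330
theta = atan2(-13.5, -1.9) = -98.0112 degrees

r = 13.6330, theta = -98.0112 degrees


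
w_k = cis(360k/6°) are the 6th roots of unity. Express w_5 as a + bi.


Angle = 360*5/6 = 300°
a = cos(300°) = 0.5000
b = sin(300°) = -0.8660

0.5000 - 0.8660i


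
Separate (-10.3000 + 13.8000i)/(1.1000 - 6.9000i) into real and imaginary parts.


Multiply by conjugate: (-10.3000 + 13.8000i)(1.1000 + 6.9000i) / (1.1^2 + (-6.9)^2)
Numerator real = -10.3*1.1 + 13.8*(-6.9) = -106.55
Numerator imag = 13.8*1.1 - (-10.3)*(-6.9) = -55.89
Denominator = 48.82
Re(z) = -106.55/48.82 = -2.1825
Im(z) = -55.89/48.82 = -1.1448

Re(z) = -2.1825, Im(z) = -1.1448


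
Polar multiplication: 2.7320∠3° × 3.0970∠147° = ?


r = 2.7320 * 3.0970 = 8.4610
theta = 3° + 147° = 150° = 150° (mod 360)

8.4610 cis(150°)


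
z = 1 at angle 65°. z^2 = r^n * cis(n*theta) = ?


r^2 = 1^2 = 1
n*theta = 2*65° = 130° = 130° (mod 360)
a = 1*cos(130°) = -0.6428
b = 1*sin(130°) = 0.7660

1 cis(130°) = -0.6428 + 0.7660i


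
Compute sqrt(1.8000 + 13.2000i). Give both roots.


|z| = sqrt(3.24+174.24) = 13.3222
sqrt((|z|+a)/2) = sqrt((13.3222+1.8)/2) = sqrt(7.5611) = 2.7497
sqrt((|z|-a)/2) = sqrt((13.3222-1.8)/2) = sqrt(5.7611) = 2.4002

±(2.7497 + 2.4002i) i.e. 2.7497 + 2.4002i and -2.7497 - 2.4002i


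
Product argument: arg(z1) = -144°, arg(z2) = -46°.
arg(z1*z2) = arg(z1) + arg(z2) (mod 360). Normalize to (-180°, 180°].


arg(z1*z2) = -144° - 46° = -190°
Normalized to (-180°, 180°]: 170°

170°


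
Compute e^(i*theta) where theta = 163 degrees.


cos(163°) = -0.9563
sin(163°) = 0.2924

e^(i*163°) = -0.9563 + 0.2924i


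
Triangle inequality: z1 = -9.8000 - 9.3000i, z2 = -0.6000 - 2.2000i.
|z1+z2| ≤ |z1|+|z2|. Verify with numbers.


|z1| = sqrt((-9.8)^2 + (-9.3)^2) = sqrt(182.53) = 13.5104
|z2| = sqrt((-0.6)^2 + (-2.2)^2) = sqrt(5.2) = 2.2804
z1+z2 = -10.4000 - 11.5000i
|z1+z2| = sqrt(240.41) = 15.5052
|z1|+|z2| = 13.5104 + 2.2804 = 15.7908

|z1+z2| = 15.5052 ≤ |z1|+|z2| = 15.7908 (verified)


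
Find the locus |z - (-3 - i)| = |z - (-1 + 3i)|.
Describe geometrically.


Equal distances means the locus is the perpendicular bisector of z1 and z2.
Midpoint = ((-3+(-1))/2, (-1+3)/2) = (-2.0000, 1.0000)

Perpendicular bisector through (-2.0000, 1.0000)


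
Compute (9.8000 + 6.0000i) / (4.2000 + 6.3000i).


Conjugate of z2 = 4.2000 - 6.3000i
Numerator: (9.8000 + 6.0000i)(4.2000 - 6.3000i) = 78.9600 - 36.5400i
Denominator: 4.2^2 + 6.3^2 = 57.33
Result = (78.9600 - 36.5400i)/57.33

1.3773 - 0.6374i


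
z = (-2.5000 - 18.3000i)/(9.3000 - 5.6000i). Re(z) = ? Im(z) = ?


Multiply by conjugate: (-2.5000 - 18.3000i)(9.3000 + 5.6000i) / (9.3^2 + (-5.6)^2)
Numerator real = -2.5*9.3 - (18.3)*(-5.6) = 79.23
Numerator imag = -18.3*9.3 - (-2.5)*(-5.6) = -184.19
Denominator = 117.85
Re(z) = 79.23/117.85 = 0.6723
Im(z) = -184.19/117.85 = -1.5629

Re(z) = 0.6723, Im(z) = -1.5629


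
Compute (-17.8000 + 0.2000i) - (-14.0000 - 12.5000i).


Real: -17.8 + 14 = -3.8
Imag: 0.2 + 12.5 = 12.7

-3.8000 + 12.7000i


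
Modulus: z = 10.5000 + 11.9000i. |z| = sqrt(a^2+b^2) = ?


|z| = sqrt(10.5^2 + 11.9^2) = sqrt(110.25 + 141.61) = sqrt(251.86) = 15.8701

|z| = 15.8701


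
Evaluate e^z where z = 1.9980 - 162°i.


e^1.9980 = 7.3743
cos(-162°) = -0.95106
sin(-162°) = -0.30902
Real = 7.3743*(-0.95106) = -7.0134
Imag = 7.3743*(-0.30902) = -2.2788

-7.0134 - 2.2788i


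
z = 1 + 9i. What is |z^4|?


|z| = sqrt(1+81) = sqrt(82) = 9.0554
|z^4| = |z|^4 = (sqrt(82))^4 = 82^2 = 6724

|z^4| = 6724


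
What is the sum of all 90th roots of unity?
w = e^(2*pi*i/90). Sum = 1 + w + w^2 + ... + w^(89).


The sum of all 90th roots of unity is 0.
Geometric series: (1 - w^90)/(1 - w) = (1-1)/(1-w) = 0 since w^90 = 1, w ≠ 1.
Alternatively: coefficient of z^89 in z^90 - 1 is 0.

0


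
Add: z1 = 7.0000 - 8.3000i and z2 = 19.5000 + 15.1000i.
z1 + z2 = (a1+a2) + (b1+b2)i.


Real: 7 + 19.5 = 26.5
Imag: -8.3 + 15.1 = 6.8

26.5000 + 6.8000i


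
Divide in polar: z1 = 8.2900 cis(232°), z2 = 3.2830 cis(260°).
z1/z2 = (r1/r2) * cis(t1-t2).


r = 8.2900 / 3.2830 = 2.5251
theta = 232° - 260° = -28° = 332° (mod 360)

2.5251 cis(332°)


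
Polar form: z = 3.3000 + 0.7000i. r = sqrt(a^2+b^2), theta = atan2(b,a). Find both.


r = sqrt(10.89+0.49) = sqrt(11.38) = 3.3734
theta = atan2(0.7, 3.3) = 11.9761 degrees

r = 3.3734, theta = 11.9761 degrees


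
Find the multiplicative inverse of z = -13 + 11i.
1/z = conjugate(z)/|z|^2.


|z|^2 = 169+121 = 290
1/z = (-13 - 11i)/290

1/z = -0.0448 - 0.0379i


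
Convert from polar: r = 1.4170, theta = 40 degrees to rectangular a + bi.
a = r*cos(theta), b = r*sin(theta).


a = 1.4170*cos(40°) = 1.4170*0.76604 = 1.0855
b = 1.4170*sin(40°) = 1.4170*0.6428 = 0.9108

1.0855 + 0.9108i


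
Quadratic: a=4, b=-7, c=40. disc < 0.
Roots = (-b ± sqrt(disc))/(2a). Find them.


disc = (-7)^2 - 4*4*40 = 49 - 640 = -591
sqrt(|disc|) = sqrt(591) = 24.3105
Real part = 7/(2*4) = 0.8750
Imag part = 24.3105/(2*4) = 3.0388

0.8750 ± 3.0388i


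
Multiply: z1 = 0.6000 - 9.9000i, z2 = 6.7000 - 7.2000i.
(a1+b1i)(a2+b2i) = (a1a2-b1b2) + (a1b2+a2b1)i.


Real = 0.6*6.7 - (-9.9)*(-7.2) = 4.02 - 71.28 = -67.26
Imag = 0.6*(-7.2) + 6.7*(-9.9) = -4.32 - (66.33) = -70.65

-67.2600 - 70.6500i


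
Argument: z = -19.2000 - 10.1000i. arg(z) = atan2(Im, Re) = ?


Re = -19.2, Im = -10.1
arg = atan2(-10.1, -19.2) = -152.2538 degrees

arg(z) = -152.2538 degrees


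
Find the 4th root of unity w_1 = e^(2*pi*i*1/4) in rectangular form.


Angle = 360*1/4 = 90°
a = cos(90°) = 0
b = sin(90°) = 1.0000

0 + 1.0000i


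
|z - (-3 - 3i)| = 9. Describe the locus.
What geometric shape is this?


|z - z0| = r is a circle with center z0 and radius r.
Center = (-3, -3), radius = 9

Circle with center (-3, -3) and radius 9


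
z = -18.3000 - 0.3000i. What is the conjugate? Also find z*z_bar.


z_bar = -18.3000 + 0.3000i
z*z_bar = (-18.3)^2 + (-0.3)^2 = 334.89 + 0.09 = 334.98

z_bar = -18.3000 + 0.3000i, z*z_bar = 334.98


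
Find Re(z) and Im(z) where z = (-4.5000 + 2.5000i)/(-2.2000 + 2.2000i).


Multiply by conjugate: (-4.5000 + 2.5000i)(-2.2000 - 2.2000i) / ((-2.2)^2 + 2.2^2)
Numerator real = -4.5*(-2.2) + 2.5*2.2 = 15.4
Numerator imag = 2.5*(-2.2) - (-4.5)*2.2 = 4.4
Denominator = 9.68
Re(z) = 15.4/9.68 = 1.5909
Im(z) = 4.4/9.68 = 0.4545

Re(z) = 1.5909, Im(z) = 0.4545


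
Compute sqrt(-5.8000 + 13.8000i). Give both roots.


|z| = sqrt(33.64+190.44) = 14.9693
sqrt((|z|+a)/2) = sqrt((14.9693+(-5.8))/2) = sqrt(4.5847) = 2.1412
sqrt((|z|-a)/2) = sqrt((14.9693-(-5.8))/2) = sqrt(10.3847) = 3.2225

±(2.1412 + 3.2225i) i.e. 2.1412 + 3.2225i and -2.1412 - 3.2225i


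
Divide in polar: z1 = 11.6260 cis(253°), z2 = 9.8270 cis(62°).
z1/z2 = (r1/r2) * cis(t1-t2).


r = 11.6260 / 9.8270 = 1.1831
theta = 253° - 62° = 191° = 191° (mod 360)

1.1831 cis(191°)


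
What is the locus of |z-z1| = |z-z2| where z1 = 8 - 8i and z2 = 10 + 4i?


Equal distances means the locus is the perpendicular bisector of z1 and z2.
Midpoint = ((8+10)/2, (-8+4)/2) = (9.0000, -2.0000)

Perpendicular bisector through (9.0000, -2.0000)


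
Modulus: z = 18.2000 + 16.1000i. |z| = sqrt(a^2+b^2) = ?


|z| = sqrt(18.2^2 + 16.1^2) = sqrt(331.24 + 259.21) = sqrt(590.45) = 24.2992

|z| = 24.2992


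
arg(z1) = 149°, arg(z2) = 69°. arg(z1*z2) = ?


arg(z1*z2) = 149° + 69° = 218°
Normalized to (-180°, 180°]: -142°

-142°


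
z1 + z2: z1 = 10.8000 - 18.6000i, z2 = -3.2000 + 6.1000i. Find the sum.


Real: 10.8 - 3.2 = 7.6
Imag: -18.6 + 6.1 = -12.5

7.6000 - 12.5000i


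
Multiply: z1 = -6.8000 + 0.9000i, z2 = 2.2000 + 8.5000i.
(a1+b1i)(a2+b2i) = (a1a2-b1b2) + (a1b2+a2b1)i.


Real = -6.8*2.2 - 0.9*8.5 = -14.96 - 7.65 = -22.61
Imag = -6.8*8.5 + 2.2*0.9 = -57.8 + 1.98 = -55.82

-22.6100 - 55.8200i


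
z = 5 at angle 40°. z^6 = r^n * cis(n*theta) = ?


r^6 = 5^6 = 15625
n*theta = 6*40° = 240° = 240° (mod 360)
a = 15625*cos(240°) = -7812.5000
b = 15625*sin(240°) = -13531.6469

15625 cis(240°) = -7812.5000 - 13531.6469i


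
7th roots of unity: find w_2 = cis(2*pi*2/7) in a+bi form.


Angle = 360*2/7 = 102.8571°
a = cos(102.8571°) = -0.2225
b = sin(102.8571°) = 0.9749

-0.2225 + 0.9749i


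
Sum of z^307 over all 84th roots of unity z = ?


The roots are w_k = w^k with w = e^(2*pi*i/84), and (w^k)^307 = (w^307)^k.
So S = 1 + u + u^2 + ... + u^(83) with u = w^307.
307 = 3*84 + 55, so 307 is not a multiple of 84: u = (w^84)^3 * w^55 = w^55 ≠ 1 (w is a primitive 84th root), while u^84 = (w^84)^307 = 1.
Geometric series: S = (1 - u^84)/(1 - u) = (1 - 1)/(1 - u) = 0

S = 0


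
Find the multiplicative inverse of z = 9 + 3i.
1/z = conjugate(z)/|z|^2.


|z|^2 = 81+9 = 90
1/z = (9 - 3i)/90

1/z = 0.1000 - 0.0333i


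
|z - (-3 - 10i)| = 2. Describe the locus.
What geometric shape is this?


|z - z0| = r is a circle with center z0 and radius r.
Center = (-3, -10), radius = 2

Circle with center (-3, -10) and radius 2


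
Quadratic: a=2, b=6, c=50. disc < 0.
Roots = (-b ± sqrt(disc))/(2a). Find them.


disc = 6^2 - 4*2*50 = 36 - 400 = -364
sqrt(|disc|) = sqrt(364) = 19.0788
Real part = -6/(2*2) = -1.5000
Imag part = 19.0788/(2*2) = 4.7697

-1.5000 ± 4.7697i


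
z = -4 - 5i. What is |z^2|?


|z| = sqrt(16+25) = sqrt(41) = 6.4031
|z^2| = |z|^2 = (sqrt(41))^2 = 41

|z^2| = 41


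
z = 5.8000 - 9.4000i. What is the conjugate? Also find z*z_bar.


z_bar = 5.8000 + 9.4000i
z*z_bar = 5.8^2 + (-9.4)^2 = 33.64 + 88.36 = 122

z_bar = 5.8000 + 9.4000i, z*z_bar = 122


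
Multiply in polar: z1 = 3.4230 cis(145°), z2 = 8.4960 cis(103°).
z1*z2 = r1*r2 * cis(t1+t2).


r = 3.4230 * 8.4960 = 29.0818
theta = 145° + 103° = 248° = 248° (mod 360)

29.0818 cis(248°)


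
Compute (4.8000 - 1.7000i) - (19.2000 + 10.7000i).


Real: 4.8 - 19.2 = -14.4
Imag: -1.7 - 10.7 = -12.4

-14.4000 - 12.4000i


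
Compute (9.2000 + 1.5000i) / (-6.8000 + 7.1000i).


Conjugate of z2 = -6.8000 - 7.1000i
Numerator: (9.2000 + 1.5000i)(-6.8000 - 7.1000i) = -51.9100 - 75.5200i
Denominator: (-6.8)^2 + 7.1^2 = 96.65
Result = (-51.9100 - 75.5200i)/96.65

-0.5371 - 0.7814i


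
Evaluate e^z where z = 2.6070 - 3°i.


e^2.6070 = 13.5583
cos(-3°) = 0.99863
sin(-3°) = -0.05234
Real = 13.5583*0.99863 = 13.5397
Imag = 13.5583*(-0.05234) = -0.7096

13.5397 - 0.7096i


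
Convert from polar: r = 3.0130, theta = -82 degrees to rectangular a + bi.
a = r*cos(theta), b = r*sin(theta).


a = 3.0130*cos(-82°) = 3.0130*0.13917 = 0.4193
b = 3.0130*sin(-82°) = 3.0130*(-0.99027) = -2.9837

0.4193 - 2.9837i


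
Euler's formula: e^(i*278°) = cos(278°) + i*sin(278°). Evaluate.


cos(278°) = 0.1392
sin(278°) = -0.9903

e^(i*278°) = 0.1392 - 0.9903i


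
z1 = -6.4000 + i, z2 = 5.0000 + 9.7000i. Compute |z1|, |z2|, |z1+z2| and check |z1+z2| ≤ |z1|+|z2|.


|z1| = sqrt((-6.4)^2 + 1^2) = sqrt(41.96) = 6.4777
|z2| = sqrt(5^2 + 9.7^2) = sqrt(119.09) = 10.9128
z1+z2 = -1.4000 + 10.7000i
|z1+z2| = sqrt(116.45) = 10.7912
|z1|+|z2| = 6.4777 + 10.9128 = 17.3905

|z1+z2| = 10.7912 ≤ |z1|+|z2| = 17.3905 (verified)


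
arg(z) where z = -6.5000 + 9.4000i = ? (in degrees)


Re = -6.5, Im = 9.4
arg = atan2(9.4, -6.5) = 124.6634 degrees

arg(z) = 124.6634 degrees


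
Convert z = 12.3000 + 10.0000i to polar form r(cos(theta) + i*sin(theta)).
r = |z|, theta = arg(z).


r = sqrt(151.29+100) = sqrt(251.29) = 15.8521
theta = atan2(10, 12.3) = 39.1114 degrees

r = 15.8521, theta = 39.1114 degrees


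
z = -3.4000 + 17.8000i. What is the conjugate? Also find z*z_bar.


z_bar = -3.4000 - 17.8000i
z*z_bar = (-3.4)^2 + 17.8^2 = 11.56 + 316.84 = 328.4

z_bar = -3.4000 - 17.8000i, z*z_bar = 328.4


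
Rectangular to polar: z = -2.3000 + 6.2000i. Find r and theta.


r = sqrt(5.29+38.44) = sqrt(43.73) = 6.6129
theta = atan2(6.2, -2.3) = 110.3532 degrees

r = 6.6129, theta = 110.3532 degrees


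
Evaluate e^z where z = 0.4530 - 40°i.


e^0.4530 = 1.5730
cos(-40°) = 0.76604
sin(-40°) = -0.6428
Real = 1.5730*0.76604 = 1.2050
Imag = 1.5730*(-0.6428) = -1.0111

1.2050 - 1.0111i


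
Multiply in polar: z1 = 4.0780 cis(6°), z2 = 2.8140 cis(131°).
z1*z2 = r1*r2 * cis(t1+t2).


r = 4.0780 * 2.8140 = 11.4755
theta = 6° + 131° = 137° = 137° (mod 360)

11.4755 cis(137°)


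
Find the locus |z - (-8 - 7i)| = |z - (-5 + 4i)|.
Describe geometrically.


Equal distances means the locus is the perpendicular bisector of z1 and z2.
Midpoint = ((-8+(-5))/2, (-7+4)/2) = (-6.5000, -1.5000)

Perpendicular bisector through (-6.5000, -1.5000)


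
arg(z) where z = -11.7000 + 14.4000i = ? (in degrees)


Re = -11.7, Im = 14.4
arg = atan2(14.4, -11.7) = 129.0939 degrees

arg(z) = 129.0939 degrees


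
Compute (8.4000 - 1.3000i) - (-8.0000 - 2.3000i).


Real: 8.4 + 8 = 16.4
Imag: -1.3 + 2.3 = 1

16.4000 + 1.0000i


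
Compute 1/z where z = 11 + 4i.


|z|^2 = 121+16 = 137
1/z = (11 - 4i)/137

1/z = 0.0803 - 0.0292i


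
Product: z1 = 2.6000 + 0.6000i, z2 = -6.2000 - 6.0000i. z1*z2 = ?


Real = 2.6*(-6.2) - 0.6*(-6) = -16.12 - (-3.6) = -12.52
Imag = 2.6*(-6) - (6.2)*0.6 = -15.6 - (3.72) = -19.32

-12.5200 - 19.3200i


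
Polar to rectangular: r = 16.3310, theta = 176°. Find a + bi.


a = 16.3310*cos(176°) = 16.3310*(-0.99756) = -16.2912
b = 16.3310*sin(176°) = 16.3310*0.069756 = 1.1392

-16.2912 + 1.1392i


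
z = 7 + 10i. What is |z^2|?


|z| = sqrt(49+100) = sqrt(149) = 12.2066
|z^2| = |z|^2 = (sqrt(149))^2 = 149

|z^2| = 149


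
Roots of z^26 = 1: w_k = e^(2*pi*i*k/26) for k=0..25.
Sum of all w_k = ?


The sum of all 26th roots of unity is 0.
Geometric series: (1 - w^26)/(1 - w) = (1-1)/(1-w) = 0 since w^26 = 1, w ≠ 1.
Alternatively: coefficient of z^25 in z^26 - 1 is 0.

0


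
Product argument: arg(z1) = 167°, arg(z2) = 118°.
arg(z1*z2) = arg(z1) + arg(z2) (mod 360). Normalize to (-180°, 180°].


arg(z1*z2) = 167° + 118° = 285°
Normalized to (-180°, 180°]: -75°

-75°


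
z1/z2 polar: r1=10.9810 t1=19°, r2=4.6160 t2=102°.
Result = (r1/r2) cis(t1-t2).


r = 10.9810 / 4.6160 = 2.3789
theta = 19° - 102° = -83° = 277° (mod 360)

2.3789 cis(277°)


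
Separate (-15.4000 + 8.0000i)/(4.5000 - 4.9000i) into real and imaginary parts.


Multiply by conjugate: (-15.4000 + 8.0000i)(4.5000 + 4.9000i) / (4.5^2 + (-4.9)^2)
Numerator real = -15.4*4.5 + 8*(-4.9) = -108.5
Numerator imag = 8*4.5 - (-15.4)*(-4.9) = -39.46
Denominator = 44.26
Re(z) = -108.5/44.26 = -2.4514
Im(z) = -39.46/44.26 = -0.8915

Re(z) = -2.4514, Im(z) = -0.8915


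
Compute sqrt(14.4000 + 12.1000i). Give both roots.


|z| = sqrt(207.36+146.41) = 18.8088
sqrt((|z|+a)/2) = sqrt((18.8088+14.4)/2) = sqrt(16.6044) = 4.0748
sqrt((|z|-a)/2) = sqrt((18.8088-14.4)/2) = sqrt(2.2044) = 1.4847

±(4.0748 + 1.4847i) i.e. 4.0748 + 1.4847i and -4.0748 - 1.4847i


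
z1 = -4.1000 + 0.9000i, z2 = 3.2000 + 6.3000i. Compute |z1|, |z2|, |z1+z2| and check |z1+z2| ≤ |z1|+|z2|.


|z1| = sqrt((-4.1)^2 + 0.9^2) = sqrt(17.62) = 4.1976
|z2| = sqrt(3.2^2 + 6.3^2) = sqrt(49.93) = 7.0661
z1+z2 = -0.9000 + 7.2000i
|z1+z2| = sqrt(52.65) = 7.2560
|z1|+|z2| = 4.1976 + 7.0661 = 11.2637

|z1+z2| = 7.2560 ≤ |z1|+|z2| = 11.2637 (verified)


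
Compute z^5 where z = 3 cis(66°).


r^5 = 3^5 = 243
n*theta = 5*66° = 330° = 330° (mod 360)
a = 243*cos(330°) = 210.4442
b = 243*sin(330°) = -121.5000

243 cis(330°) = 210.4442 - 121.5000i


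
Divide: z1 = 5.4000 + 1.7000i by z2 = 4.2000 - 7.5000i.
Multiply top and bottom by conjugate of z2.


Conjugate of z2 = 4.2000 + 7.5000i
Numerator: (5.4000 + 1.7000i)(4.2000 + 7.5000i) = 9.9300 + 47.6400i
Denominator: 4.2^2 + (-7.5)^2 = 73.89
Result = (9.9300 + 47.6400i)/73.89

0.1344 + 0.6447i


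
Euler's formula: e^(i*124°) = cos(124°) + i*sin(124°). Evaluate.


cos(124°) = -0.5592
sin(124°) = 0.8290

e^(i*124°) = -0.5592 + 0.8290i


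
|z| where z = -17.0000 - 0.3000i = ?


|z| = sqrt((-17)^2 + (-0.3)^2) = sqrt(289 + 0.09) = sqrt(289.09) = 17.0026

|z| = 17.0026


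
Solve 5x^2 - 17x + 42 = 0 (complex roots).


disc = (-17)^2 - 4*5*42 = 289 - 840 = -551
sqrt(|disc|) = sqrt(551) = 23.4734
Real part = 17/(2*5) = 1.7000
Imag part = 23.4734/(2*5) = 2.3473

1.7000 ± 2.3473i


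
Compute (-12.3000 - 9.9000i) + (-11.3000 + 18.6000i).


Real: -12.3 - 11.3 = -23.6
Imag: -9.9 + 18.6 = 8.7

-23.6000 + 8.7000i


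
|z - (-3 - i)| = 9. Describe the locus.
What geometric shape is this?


|z - z0| = r is a circle with center z0 and radius r.
Center = (-3, -1), radius = 9

Circle with center (-3, -1) and radius 9


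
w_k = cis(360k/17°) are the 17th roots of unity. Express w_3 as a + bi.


Angle = 360*3/17 = 63.5294°
a = cos(63.5294°) = 0.4457
b = sin(63.5294°) = 0.8952

0.4457 + 0.8952i


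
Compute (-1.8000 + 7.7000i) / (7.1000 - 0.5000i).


Conjugate of z2 = 7.1000 + 0.5000i
Numerator: (-1.8000 + 7.7000i)(7.1000 + 0.5000i) = -16.6300 + 53.7700i
Denominator: 7.1^2 + (-0.5)^2 = 50.66
Result = (-16.6300 + 53.7700i)/50.66

-0.3283 + 1.0614i


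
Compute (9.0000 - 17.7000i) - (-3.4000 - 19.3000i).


Real: 9 + 3.4 = 12.4
Imag: -17.7 + 19.3 = 1.6

12.4000 + 1.6000i


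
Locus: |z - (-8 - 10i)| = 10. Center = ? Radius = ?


|z - z0| = r is a circle with center z0 and radius r.
Center = (-8, -10), radius = 10

Circle with center (-8, -10) and radius 10


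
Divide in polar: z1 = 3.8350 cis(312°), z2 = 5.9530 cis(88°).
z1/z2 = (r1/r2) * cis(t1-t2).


r = 3.8350 / 5.9530 = 0.6442
theta = 312° - 88° = 224° = 224° (mod 360)

0.6442 cis(224°)


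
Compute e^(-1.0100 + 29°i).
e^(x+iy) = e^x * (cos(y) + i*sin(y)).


e^-1.0100 = 0.36422
cos(29°) = 0.87462
sin(29°) = 0.4848
Real = 0.36422*0.87462 = 0.3186
Imag = 0.36422*0.4848 = 0.1766

0.3186 + 0.1766i


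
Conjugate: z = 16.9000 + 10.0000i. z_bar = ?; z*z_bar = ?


z_bar = 16.9000 - 10.0000i
z*z_bar = 16.9^2 + 10^2 = 285.61 + 100 = 385.61

z_bar = 16.9000 - 10.0000i, z*z_bar = 385.61


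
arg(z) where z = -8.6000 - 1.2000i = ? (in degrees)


Re = -8.6, Im = -1.2
arg = atan2(-1.2, -8.6) = -172.0565 degrees

arg(z) = -172.0565 degrees


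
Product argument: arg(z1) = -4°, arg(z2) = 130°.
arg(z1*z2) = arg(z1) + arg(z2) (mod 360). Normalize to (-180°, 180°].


arg(z1*z2) = -4° + 130° = 126°
Normalized to (-180°, 180°]: 126°

126°


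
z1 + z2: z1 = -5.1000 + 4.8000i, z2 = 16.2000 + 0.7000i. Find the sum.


Real: -5.1 + 16.2 = 11.1
Imag: 4.8 + 0.7 = 5.5

11.1000 + 5.5000i


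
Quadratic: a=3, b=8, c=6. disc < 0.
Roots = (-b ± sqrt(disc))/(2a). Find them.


disc = 8^2 - 4*3*6 = 64 - 72 = -8
sqrt(|disc|) = sqrt(8) = 2.8284
Real part = -8/(2*3) = -1.3333
Imag part = 2.8284/(2*3) = 0.4714

-1.3333 ± 0.4714i


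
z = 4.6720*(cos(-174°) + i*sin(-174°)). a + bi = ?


a = 4.6720*cos(-174°) = 4.6720*(-0.99452) = -4.6464
b = 4.6720*sin(-174°) = 4.6720*(-0.10453) = -0.4884

-4.6464 - 0.4884i


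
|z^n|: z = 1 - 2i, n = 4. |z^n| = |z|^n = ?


|z| = sqrt(1+4) = sqrt(5) = 2.2361
|z^4| = |z|^4 = (sqrt(5))^4 = 5^2 = 25

|z^4| = 25


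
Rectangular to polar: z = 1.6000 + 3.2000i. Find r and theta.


r = sqrt(2.56+10.24) = sqrt(12.8) = 3.5777
theta = atan2(3.2, 1.6) = 63.4349 degrees

r = 3.5777, theta = 63.4349 degrees


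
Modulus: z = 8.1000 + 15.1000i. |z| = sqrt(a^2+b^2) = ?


|z| = sqrt(8.1^2 + 15.1^2) = sqrt(65.61 + 228.01) = sqrt(293.62) = 17.1353

|z| = 17.1353


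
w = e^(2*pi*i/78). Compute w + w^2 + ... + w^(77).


With w = e^(2*pi*i/78), all 78 of the 78th roots of unity w^0 = 1, w, ..., w^(77) sum to 0: 1 + w + ... + w^(77) = (1 - w^78)/(1 - w) = 0 since w^78 = 1, w ≠ 1.
Removing the root 1: w + w^2 + ... + w^(77) = 0 - 1 = -1

Sum = -1


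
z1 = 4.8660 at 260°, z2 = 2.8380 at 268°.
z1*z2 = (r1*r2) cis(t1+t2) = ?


r = 4.8660 * 2.8380 = 13.8097
theta = 260° + 268° = 528° = 168° (mod 360)

13.8097 cis(168°)


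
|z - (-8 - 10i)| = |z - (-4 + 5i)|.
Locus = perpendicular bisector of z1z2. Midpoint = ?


Equal distances means the locus is the perpendicular bisector of z1 and z2.
Midpoint = ((-8+(-4))/2, (-10+5)/2) = (-6.0000, -2.5000)

Perpendicular bisector through (-6.0000, -2.5000)


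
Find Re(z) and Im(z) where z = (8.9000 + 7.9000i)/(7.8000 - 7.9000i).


Multiply by conjugate: (8.9000 + 7.9000i)(7.8000 + 7.9000i) / (7.8^2 + (-7.9)^2)
Numerator real = 8.9*7.8 + 7.9*(-7.9) = 7.01
Numerator imag = 7.9*7.8 - 8.9*(-7.9) = 131.93
Denominator = 123.25
Re(z) = 7.01/123.25 = 0.0569
Im(z) = 131.93/123.25 = 1.0704

Re(z) = 0.0569, Im(z) = 1.0704


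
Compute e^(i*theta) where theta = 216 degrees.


cos(216°) = -0.8090
sin(216°) = -0.5878

e^(i*216°) = -0.8090 - 0.5878i


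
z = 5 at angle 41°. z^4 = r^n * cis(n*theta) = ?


r^4 = 5^4 = 625
n*theta = 4*41° = 164° = 164° (mod 360)
a = 625*cos(164°) = -600.7886
b = 625*sin(164°) = 172.2733

625 cis(164°) = -600.7886 + 172.2733i


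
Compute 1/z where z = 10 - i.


|z|^2 = 100+1 = 101
1/z = (10 + 1i)/101

1/z = 0.0990 + 0.0099i


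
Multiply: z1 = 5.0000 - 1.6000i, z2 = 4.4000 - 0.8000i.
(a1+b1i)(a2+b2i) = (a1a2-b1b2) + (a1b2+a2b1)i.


Real = 5*4.4 - (-1.6)*(-0.8) = 22 - 1.28 = 20.72
Imag = 5*(-0.8) + 4.4*(-1.6) = -4 - (7.04) = -11.04

20.7200 - 11.0400i


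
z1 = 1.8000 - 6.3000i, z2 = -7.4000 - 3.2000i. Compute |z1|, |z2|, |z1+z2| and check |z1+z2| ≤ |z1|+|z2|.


|z1| = sqrt(1.8^2 + (-6.3)^2) = sqrt(42.93) = 6.5521
|z2| = sqrt((-7.4)^2 + (-3.2)^2) = sqrt(65) = 8.0623
z1+z2 = -5.6000 - 9.5000i
|z1+z2| = sqrt(121.61) = 11.0277
|z1|+|z2| = 6.5521 + 8.0623 = 14.6144

|z1+z2| = 11.0277 ≤ |z1|+|z2| = 14.6144 (verified)


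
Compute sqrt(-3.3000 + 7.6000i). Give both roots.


|z| = sqrt(10.89+57.76) = 8.2855
sqrt((|z|+a)/2) = sqrt((8.2855+(-3.3))/2) = sqrt(2.4928) = 1.5788
sqrt((|z|-a)/2) = sqrt((8.2855-(-3.3))/2) = sqrt(5.7928) = 2.4068

±(1.5788 + 2.4068i) i.e. 1.5788 + 2.4068i and -1.5788 - 2.4068i


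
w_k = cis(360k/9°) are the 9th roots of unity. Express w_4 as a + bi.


Angle = 360*4/9 = 160°
a = cos(160°) = -0.9397
b = sin(160°) = 0.3420

-0.9397 + 0.3420i


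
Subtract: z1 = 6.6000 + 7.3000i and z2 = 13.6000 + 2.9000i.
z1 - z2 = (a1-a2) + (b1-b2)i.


Real: 6.6 - 13.6 = -7
Imag: 7.3 - 2.9 = 4.4

-7.0000 + 4.4000i


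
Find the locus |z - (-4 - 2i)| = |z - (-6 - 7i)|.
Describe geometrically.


Equal distances means the locus is the perpendicular bisector of z1 and z2.
Midpoint = ((-4+(-6))/2, (-2+(-7))/2) = (-5.0000, -4.5000)

Perpendicular bisector through (-5.0000, -4.5000)


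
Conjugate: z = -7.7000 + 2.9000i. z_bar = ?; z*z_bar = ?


z_bar = -7.7000 - 2.9000i
z*z_bar = (-7.7)^2 + 2.9^2 = 59.29 + 8.41 = 67.7

z_bar = -7.7000 - 2.9000i, z*z_bar = 67.7


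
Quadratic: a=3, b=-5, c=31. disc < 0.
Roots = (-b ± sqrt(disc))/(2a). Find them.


disc = (-5)^2 - 4*3*31 = 25 - 372 = -347
sqrt(|disc|) = sqrt(347) = 18.6279
Real part = 5/(2*3) = 0.8333
Imag part = 18.6279/(2*3) = 3.1047

0.8333 ± 3.1047i


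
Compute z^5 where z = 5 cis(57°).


r^5 = 5^5 = 3125
n*theta = 5*57° = 285° = 285° (mod 360)
a = 3125*cos(285°) = 808.8095
b = 3125*sin(285°) = -3018.5182

3125 cis(285°) = 808.8095 - 3018.5182i


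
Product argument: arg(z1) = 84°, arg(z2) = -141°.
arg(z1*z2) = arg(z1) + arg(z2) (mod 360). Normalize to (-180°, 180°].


arg(z1*z2) = 84° - 141° = -57°
Normalized to (-180°, 180°]: -57°

-57°


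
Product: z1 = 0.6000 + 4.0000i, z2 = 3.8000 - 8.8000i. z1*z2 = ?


Real = 0.6*3.8 - 4*(-8.8) = 2.28 - (-35.2) = 37.48
Imag = 0.6*(-8.8) + 3.8*4 = -5.28 + 15.2 = 9.92

37.4800 + 9.9200i


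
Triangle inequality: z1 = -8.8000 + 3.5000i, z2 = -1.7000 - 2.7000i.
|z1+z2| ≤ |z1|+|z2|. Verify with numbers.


|z1| = sqrt((-8.8)^2 + 3.5^2) = sqrt(89.69) = 9.4705
|z2| = sqrt((-1.7)^2 + (-2.7)^2) = sqrt(10.18) = 3.1906
z1+z2 = -10.5000 + 0.8000i
|z1+z2| = sqrt(110.89) = 10.5304
|z1|+|z2| = 9.4705 + 3.1906 = 12.6611

|z1+z2| = 10.5304 ≤ |z1|+|z2| = 12.6611 (verified)


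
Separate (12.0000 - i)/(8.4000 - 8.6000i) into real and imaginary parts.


Multiply by conjugate: (12.0000 - i)(8.4000 + 8.6000i) / (8.4^2 + (-8.6)^2)
Numerator real = 12*8.4 - (1)*(-8.6) = 109.4
Numerator imag = -1*8.4 - 12*(-8.6) = 94.8
Denominator = 144.52
Re(z) = 109.4/144.52 = 0.7570
Im(z) = 94.8/144.52 = 0.6560

Re(z) = 0.7570, Im(z) = 0.6560


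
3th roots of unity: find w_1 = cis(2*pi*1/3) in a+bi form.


Angle = 360*1/3 = 120°
a = cos(120°) = -0.5000
b = sin(120°) = 0.8660

-0.5000 + 0.8660i


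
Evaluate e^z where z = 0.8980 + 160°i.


e^0.8980 = 2.4547
cos(160°) = -0.9397
sin(160°) = 0.34202
Real = 2.4547*(-0.9397) = -2.3067
Imag = 2.4547*0.34202 = 0.8396

-2.3067 + 0.8396i


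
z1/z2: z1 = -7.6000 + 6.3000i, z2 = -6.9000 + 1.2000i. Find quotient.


Conjugate of z2 = -6.9000 - 1.2000i
Numerator: (-7.6000 + 6.3000i)(-6.9000 - 1.2000i) = 60.0000 - 34.3500i
Denominator: (-6.9)^2 + 1.2^2 = 49.05
Result = (60.0000 - 34.3500i)/49.05

1.2232 - 0.7003i


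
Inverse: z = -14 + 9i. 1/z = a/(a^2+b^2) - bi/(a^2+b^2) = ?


|z|^2 = 196+81 = 277
1/z = (-14 - 9i)/277

1/z = -0.0505 - 0.0325i


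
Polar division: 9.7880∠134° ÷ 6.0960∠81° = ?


r = 9.7880 / 6.0960 = 1.6056
theta = 134° - 81° = 53° = 53° (mod 360)

1.6056 cis(53°)


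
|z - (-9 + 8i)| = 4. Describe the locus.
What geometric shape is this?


|z - z0| = r is a circle with center z0 and radius r.
Center = (-9, 8), radius = 4

Circle with center (-9, 8) and radius 4


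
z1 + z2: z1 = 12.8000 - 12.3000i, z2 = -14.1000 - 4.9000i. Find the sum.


Real: 12.8 - 14.1 = -1.3
Imag: -12.3 - 4.9 = -17.2

-1.3000 - 17.2000i


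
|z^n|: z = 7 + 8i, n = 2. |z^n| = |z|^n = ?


|z| = sqrt(49+64) = sqrt(113) = 10.6301
|z^2| = |z|^2 = (sqrt(113))^2 = 113

|z^2| = 113


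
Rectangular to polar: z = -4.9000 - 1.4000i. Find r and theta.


r = sqrt(24.01+1.96) = sqrt(25.97) = 5.0961
theta = atan2(-1.4, -4.9) = -164.0546 degrees

r = 5.0961, theta = -164.0546 degrees


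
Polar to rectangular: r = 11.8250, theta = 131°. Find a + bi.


a = 11.8250*cos(131°) = 11.8250*(-0.65606) = -7.7579
b = 11.8250*sin(131°) = 11.8250*0.75471 = 8.9244

-7.7579 + 8.9244i


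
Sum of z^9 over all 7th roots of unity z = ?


The roots are w_k = w^k with w = e^(2*pi*i/7), and (w^k)^9 = (w^9)^k.
So S = 1 + u + u^2 + ... + u^(6) with u = w^9.
9 = 1*7 + 2, so 9 is not a multiple of 7: u = (w^7)^1 * w^2 = w^2 ≠ 1 (w is a primitive 7th root), while u^7 = (w^7)^9 = 1.
Geometric series: S = (1 - u^7)/(1 - u) = (1 - 1)/(1 - u) = 0

S = 0


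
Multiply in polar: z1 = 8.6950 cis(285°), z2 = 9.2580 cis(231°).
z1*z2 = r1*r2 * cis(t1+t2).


r = 8.6950 * 9.2580 = 80.4983
theta = 285° + 231° = 516° = 156° (mod 360)

80.4983 cis(156°)


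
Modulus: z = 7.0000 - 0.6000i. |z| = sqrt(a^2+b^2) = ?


|z| = sqrt(7^2 + (-0.6)^2) = sqrt(49 + 0.36) = sqrt(49.36) = 7.0257

|z| = 7.0257


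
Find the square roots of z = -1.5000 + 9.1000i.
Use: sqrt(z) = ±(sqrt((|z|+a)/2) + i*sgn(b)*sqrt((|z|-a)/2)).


|z| = sqrt(2.25+82.81) = 9.2228
sqrt((|z|+a)/2) = sqrt((9.2228+(-1.5))/2) = sqrt(3.8614) = 1.9650
sqrt((|z|-a)/2) = sqrt((9.2228-(-1.5))/2) = sqrt(5.3614) = 2.3155

±(1.9650 + 2.3155i) i.e. 1.9650 + 2.3155i and -1.9650 - 2.3155i


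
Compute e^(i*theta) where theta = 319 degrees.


cos(319°) = 0.7547
sin(319°) = -0.6561

e^(i*319°) = 0.7547 - 0.6561i


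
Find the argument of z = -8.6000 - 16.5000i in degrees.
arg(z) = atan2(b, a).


Re = -8.6, Im = -16.5
arg = atan2(-16.5, -8.6) = -117.5291 degrees

arg(z) = -117.5291 degrees


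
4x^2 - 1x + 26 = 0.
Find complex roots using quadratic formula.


disc = (-1)^2 - 4*4*26 = 1 - 416 = -415
sqrt(|disc|) = sqrt(415) = 20.3715
Real part = 1/(2*4) = 0.1250
Imag part = 20.3715/(2*4) = 2.5464

0.1250 ± 2.5464i


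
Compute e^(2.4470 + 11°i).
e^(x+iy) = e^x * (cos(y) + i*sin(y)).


e^2.4470 = 11.5536
cos(11°) = 0.98163
sin(11°) = 0.19081
Real = 11.5536*0.98163 = 11.3414
Imag = 11.5536*0.19081 = 2.2045

11.3414 + 2.2045i


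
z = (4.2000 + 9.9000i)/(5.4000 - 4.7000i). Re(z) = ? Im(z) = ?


Multiply by conjugate: (4.2000 + 9.9000i)(5.4000 + 4.7000i) / (5.4^2 + (-4.7)^2)
Numerator real = 4.2*5.4 + 9.9*(-4.7) = -23.85
Numerator imag = 9.9*5.4 - 4.2*(-4.7) = 73.2
Denominator = 51.25
Re(z) = -23.85/51.25 = -0.4654
Im(z) = 73.2/51.25 = 1.4283

Re(z) = -0.4654, Im(z) = 1.4283


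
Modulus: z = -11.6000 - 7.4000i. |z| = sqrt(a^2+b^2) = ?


|z| = sqrt((-11.6)^2 + (-7.4)^2) = sqrt(134.56 + 54.76) = sqrt(189.32) = 13.7594

|z| = 13.7594


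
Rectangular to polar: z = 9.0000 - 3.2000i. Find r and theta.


r = sqrt(81+10.24) = sqrt(91.24) = 9.5520
theta = atan2(-3.2, 9) = -19.5731 degrees

r = 9.5520, theta = -19.5731 degrees


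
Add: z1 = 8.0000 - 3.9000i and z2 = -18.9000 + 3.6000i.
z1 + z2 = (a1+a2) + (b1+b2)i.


Real: 8 - 18.9 = -10.9
Imag: -3.9 + 3.6 = -0.3

-10.9000 - 0.3000i


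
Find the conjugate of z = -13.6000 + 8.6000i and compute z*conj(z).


z_bar = -13.6000 - 8.6000i
z*z_bar = (-13.6)^2 + 8.6^2 = 184.96 + 73.96 = 258.92

z_bar = -13.6000 - 8.6000i, z*z_bar = 258.92


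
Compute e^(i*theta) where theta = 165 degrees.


cos(165°) = -0.9659
sin(165°) = 0.2588

e^(i*165°) = -0.9659 + 0.2588i


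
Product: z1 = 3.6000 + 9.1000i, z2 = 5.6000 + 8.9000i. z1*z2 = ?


Real = 3.6*5.6 - 9.1*8.9 = 20.16 - 80.99 = -60.83
Imag = 3.6*8.9 + 5.6*9.1 = 32.04 + 50.96 = 83

-60.8300 + 83.0000i


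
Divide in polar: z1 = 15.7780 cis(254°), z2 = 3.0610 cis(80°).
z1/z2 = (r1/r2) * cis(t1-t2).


r = 15.7780 / 3.0610 = 5.1545
theta = 254° - 80° = 174° = 174° (mod 360)

5.1545 cis(174°)


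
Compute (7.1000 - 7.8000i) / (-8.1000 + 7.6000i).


Conjugate of z2 = -8.1000 - 7.6000i
Numerator: (7.1000 - 7.8000i)(-8.1000 - 7.6000i) = -116.7900 + 9.2200i
Denominator: (-8.1)^2 + 7.6^2 = 123.37
Result = (-116.7900 + 9.2200i)/123.37

-0.9467 + 0.0747i


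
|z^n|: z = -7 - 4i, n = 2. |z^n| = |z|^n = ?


|z| = sqrt(49+16) = sqrt(65) = 8.0623
|z^2| = |z|^2 = (sqrt(65))^2 = 65

|z^2| = 65


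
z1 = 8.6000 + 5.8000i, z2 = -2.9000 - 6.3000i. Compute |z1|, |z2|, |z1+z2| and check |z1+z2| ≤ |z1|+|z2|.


|z1| = sqrt(8.6^2 + 5.8^2) = sqrt(107.6) = 10.3730
|z2| = sqrt((-2.9)^2 + (-6.3)^2) = sqrt(48.1) = 6.9354
z1+z2 = 5.7000 - 0.5000i
|z1+z2| = sqrt(32.74) = 5.7219
|z1|+|z2| = 10.3730 + 6.9354 = 17.3084

|z1+z2| = 5.7219 ≤ |z1|+|z2| = 17.3084 (verified)


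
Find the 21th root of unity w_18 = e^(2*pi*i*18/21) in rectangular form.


Angle = 360*18/21 = 308.5714°
a = cos(308.5714°) = 0.6235
b = sin(308.5714°) = -0.7818

0.6235 - 0.7818i


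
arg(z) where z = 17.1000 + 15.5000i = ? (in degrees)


Re = 17.1, Im = 15.5
arg = atan2(15.5, 17.1) = 42.1902 degrees

arg(z) = 42.1902 degrees


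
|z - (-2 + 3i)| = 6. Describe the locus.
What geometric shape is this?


|z - z0| = r is a circle with center z0 and radius r.
Center = (-2, 3), radius = 6

Circle with center (-2, 3) and radius 6
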